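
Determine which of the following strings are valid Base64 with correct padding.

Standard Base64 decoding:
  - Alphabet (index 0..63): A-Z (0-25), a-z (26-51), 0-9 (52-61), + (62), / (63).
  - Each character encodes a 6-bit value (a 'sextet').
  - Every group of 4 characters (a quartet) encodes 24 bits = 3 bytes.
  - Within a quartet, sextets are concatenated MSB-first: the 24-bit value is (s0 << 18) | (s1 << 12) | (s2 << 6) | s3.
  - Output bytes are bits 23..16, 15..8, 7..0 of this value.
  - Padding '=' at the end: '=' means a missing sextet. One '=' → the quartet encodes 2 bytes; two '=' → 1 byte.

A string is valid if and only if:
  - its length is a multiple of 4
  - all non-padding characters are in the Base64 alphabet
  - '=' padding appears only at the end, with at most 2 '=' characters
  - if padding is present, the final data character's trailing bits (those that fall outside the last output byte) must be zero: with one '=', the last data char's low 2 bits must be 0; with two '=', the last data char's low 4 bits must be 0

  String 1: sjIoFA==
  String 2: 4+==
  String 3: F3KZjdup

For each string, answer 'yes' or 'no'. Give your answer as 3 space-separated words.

Answer: yes no yes

Derivation:
String 1: 'sjIoFA==' → valid
String 2: '4+==' → invalid (bad trailing bits)
String 3: 'F3KZjdup' → valid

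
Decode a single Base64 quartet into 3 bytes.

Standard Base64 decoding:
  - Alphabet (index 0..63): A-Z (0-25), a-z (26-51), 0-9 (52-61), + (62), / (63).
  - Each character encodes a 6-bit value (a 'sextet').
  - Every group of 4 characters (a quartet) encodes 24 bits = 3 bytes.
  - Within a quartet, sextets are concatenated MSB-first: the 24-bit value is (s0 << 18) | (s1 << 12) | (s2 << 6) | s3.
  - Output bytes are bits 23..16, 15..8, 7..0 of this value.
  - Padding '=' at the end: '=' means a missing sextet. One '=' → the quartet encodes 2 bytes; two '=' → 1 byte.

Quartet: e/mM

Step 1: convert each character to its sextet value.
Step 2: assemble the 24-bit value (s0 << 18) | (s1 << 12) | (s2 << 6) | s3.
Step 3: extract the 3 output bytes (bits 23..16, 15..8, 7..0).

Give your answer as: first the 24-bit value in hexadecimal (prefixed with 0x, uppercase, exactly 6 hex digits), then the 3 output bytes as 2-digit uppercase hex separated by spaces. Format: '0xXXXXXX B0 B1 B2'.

Sextets: e=30, /=63, m=38, M=12
24-bit: (30<<18) | (63<<12) | (38<<6) | 12
      = 0x780000 | 0x03F000 | 0x000980 | 0x00000C
      = 0x7BF98C
Bytes: (v>>16)&0xFF=7B, (v>>8)&0xFF=F9, v&0xFF=8C

Answer: 0x7BF98C 7B F9 8C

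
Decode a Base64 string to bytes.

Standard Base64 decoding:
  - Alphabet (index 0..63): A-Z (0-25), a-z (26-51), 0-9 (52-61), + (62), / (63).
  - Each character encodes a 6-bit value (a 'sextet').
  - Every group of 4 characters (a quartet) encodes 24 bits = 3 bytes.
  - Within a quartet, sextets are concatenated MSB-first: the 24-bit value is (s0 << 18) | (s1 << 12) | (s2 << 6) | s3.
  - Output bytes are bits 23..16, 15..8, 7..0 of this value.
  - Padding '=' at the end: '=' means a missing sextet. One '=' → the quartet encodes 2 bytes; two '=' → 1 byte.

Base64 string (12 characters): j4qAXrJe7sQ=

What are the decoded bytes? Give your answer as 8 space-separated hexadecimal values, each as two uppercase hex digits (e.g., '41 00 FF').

After char 0 ('j'=35): chars_in_quartet=1 acc=0x23 bytes_emitted=0
After char 1 ('4'=56): chars_in_quartet=2 acc=0x8F8 bytes_emitted=0
After char 2 ('q'=42): chars_in_quartet=3 acc=0x23E2A bytes_emitted=0
After char 3 ('A'=0): chars_in_quartet=4 acc=0x8F8A80 -> emit 8F 8A 80, reset; bytes_emitted=3
After char 4 ('X'=23): chars_in_quartet=1 acc=0x17 bytes_emitted=3
After char 5 ('r'=43): chars_in_quartet=2 acc=0x5EB bytes_emitted=3
After char 6 ('J'=9): chars_in_quartet=3 acc=0x17AC9 bytes_emitted=3
After char 7 ('e'=30): chars_in_quartet=4 acc=0x5EB25E -> emit 5E B2 5E, reset; bytes_emitted=6
After char 8 ('7'=59): chars_in_quartet=1 acc=0x3B bytes_emitted=6
After char 9 ('s'=44): chars_in_quartet=2 acc=0xEEC bytes_emitted=6
After char 10 ('Q'=16): chars_in_quartet=3 acc=0x3BB10 bytes_emitted=6
Padding '=': partial quartet acc=0x3BB10 -> emit EE C4; bytes_emitted=8

Answer: 8F 8A 80 5E B2 5E EE C4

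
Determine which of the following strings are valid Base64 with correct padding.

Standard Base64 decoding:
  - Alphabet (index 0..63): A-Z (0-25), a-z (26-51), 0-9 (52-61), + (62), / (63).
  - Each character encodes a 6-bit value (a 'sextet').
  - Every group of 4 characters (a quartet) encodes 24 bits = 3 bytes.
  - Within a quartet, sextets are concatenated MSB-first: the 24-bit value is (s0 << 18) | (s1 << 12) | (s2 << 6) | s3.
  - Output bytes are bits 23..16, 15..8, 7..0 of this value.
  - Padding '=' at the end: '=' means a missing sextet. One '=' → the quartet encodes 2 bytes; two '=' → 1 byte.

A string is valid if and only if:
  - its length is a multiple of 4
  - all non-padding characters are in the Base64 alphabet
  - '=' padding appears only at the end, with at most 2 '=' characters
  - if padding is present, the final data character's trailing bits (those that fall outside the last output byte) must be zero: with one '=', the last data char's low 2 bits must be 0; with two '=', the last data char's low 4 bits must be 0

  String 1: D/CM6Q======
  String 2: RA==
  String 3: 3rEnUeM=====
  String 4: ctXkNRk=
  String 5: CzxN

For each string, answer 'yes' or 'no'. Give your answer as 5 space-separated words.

Answer: no yes no yes yes

Derivation:
String 1: 'D/CM6Q======' → invalid (6 pad chars (max 2))
String 2: 'RA==' → valid
String 3: '3rEnUeM=====' → invalid (5 pad chars (max 2))
String 4: 'ctXkNRk=' → valid
String 5: 'CzxN' → valid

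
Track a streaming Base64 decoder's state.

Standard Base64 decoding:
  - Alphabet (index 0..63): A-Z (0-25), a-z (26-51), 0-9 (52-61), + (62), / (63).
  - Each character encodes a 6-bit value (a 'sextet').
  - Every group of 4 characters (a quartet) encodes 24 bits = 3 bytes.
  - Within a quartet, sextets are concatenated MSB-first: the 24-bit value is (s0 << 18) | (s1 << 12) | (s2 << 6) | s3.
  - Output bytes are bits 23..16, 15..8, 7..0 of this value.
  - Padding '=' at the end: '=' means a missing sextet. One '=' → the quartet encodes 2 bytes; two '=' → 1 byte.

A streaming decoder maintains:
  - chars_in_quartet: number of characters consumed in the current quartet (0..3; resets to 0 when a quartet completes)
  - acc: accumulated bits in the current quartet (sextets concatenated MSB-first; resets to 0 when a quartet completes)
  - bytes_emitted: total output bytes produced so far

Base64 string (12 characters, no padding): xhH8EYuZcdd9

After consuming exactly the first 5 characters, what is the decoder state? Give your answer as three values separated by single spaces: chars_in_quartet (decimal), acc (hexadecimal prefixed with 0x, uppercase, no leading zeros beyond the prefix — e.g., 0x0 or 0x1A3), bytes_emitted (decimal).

Answer: 1 0x4 3

Derivation:
After char 0 ('x'=49): chars_in_quartet=1 acc=0x31 bytes_emitted=0
After char 1 ('h'=33): chars_in_quartet=2 acc=0xC61 bytes_emitted=0
After char 2 ('H'=7): chars_in_quartet=3 acc=0x31847 bytes_emitted=0
After char 3 ('8'=60): chars_in_quartet=4 acc=0xC611FC -> emit C6 11 FC, reset; bytes_emitted=3
After char 4 ('E'=4): chars_in_quartet=1 acc=0x4 bytes_emitted=3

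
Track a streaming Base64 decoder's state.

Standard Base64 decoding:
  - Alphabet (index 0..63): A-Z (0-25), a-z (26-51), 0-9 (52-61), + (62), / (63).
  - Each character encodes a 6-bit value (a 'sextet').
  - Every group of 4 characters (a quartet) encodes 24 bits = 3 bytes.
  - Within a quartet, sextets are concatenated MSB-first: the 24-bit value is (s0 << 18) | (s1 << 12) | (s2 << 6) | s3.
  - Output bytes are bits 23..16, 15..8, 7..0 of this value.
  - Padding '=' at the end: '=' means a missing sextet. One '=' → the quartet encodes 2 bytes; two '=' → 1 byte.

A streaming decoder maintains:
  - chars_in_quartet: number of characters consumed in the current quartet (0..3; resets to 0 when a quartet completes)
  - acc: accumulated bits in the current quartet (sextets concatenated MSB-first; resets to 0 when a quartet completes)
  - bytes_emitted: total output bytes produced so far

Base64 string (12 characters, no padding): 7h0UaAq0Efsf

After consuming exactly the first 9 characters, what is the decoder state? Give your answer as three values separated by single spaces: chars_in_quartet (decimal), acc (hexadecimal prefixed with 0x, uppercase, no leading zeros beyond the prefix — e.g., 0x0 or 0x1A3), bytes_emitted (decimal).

Answer: 1 0x4 6

Derivation:
After char 0 ('7'=59): chars_in_quartet=1 acc=0x3B bytes_emitted=0
After char 1 ('h'=33): chars_in_quartet=2 acc=0xEE1 bytes_emitted=0
After char 2 ('0'=52): chars_in_quartet=3 acc=0x3B874 bytes_emitted=0
After char 3 ('U'=20): chars_in_quartet=4 acc=0xEE1D14 -> emit EE 1D 14, reset; bytes_emitted=3
After char 4 ('a'=26): chars_in_quartet=1 acc=0x1A bytes_emitted=3
After char 5 ('A'=0): chars_in_quartet=2 acc=0x680 bytes_emitted=3
After char 6 ('q'=42): chars_in_quartet=3 acc=0x1A02A bytes_emitted=3
After char 7 ('0'=52): chars_in_quartet=4 acc=0x680AB4 -> emit 68 0A B4, reset; bytes_emitted=6
After char 8 ('E'=4): chars_in_quartet=1 acc=0x4 bytes_emitted=6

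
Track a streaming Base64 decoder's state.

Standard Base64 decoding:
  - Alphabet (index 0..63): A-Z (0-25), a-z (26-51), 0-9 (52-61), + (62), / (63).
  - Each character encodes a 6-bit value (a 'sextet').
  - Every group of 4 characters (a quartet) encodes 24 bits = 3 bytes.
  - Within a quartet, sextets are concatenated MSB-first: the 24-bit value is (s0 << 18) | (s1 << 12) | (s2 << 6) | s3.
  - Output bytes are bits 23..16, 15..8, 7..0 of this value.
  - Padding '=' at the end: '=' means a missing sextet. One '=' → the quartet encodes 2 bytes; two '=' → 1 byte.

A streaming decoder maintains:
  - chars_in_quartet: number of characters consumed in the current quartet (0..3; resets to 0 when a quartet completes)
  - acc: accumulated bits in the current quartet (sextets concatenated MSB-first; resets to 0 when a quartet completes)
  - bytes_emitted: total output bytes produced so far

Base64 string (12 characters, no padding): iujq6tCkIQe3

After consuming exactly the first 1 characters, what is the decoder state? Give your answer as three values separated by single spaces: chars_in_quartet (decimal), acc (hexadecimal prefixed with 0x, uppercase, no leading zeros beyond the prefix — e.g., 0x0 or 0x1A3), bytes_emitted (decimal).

Answer: 1 0x22 0

Derivation:
After char 0 ('i'=34): chars_in_quartet=1 acc=0x22 bytes_emitted=0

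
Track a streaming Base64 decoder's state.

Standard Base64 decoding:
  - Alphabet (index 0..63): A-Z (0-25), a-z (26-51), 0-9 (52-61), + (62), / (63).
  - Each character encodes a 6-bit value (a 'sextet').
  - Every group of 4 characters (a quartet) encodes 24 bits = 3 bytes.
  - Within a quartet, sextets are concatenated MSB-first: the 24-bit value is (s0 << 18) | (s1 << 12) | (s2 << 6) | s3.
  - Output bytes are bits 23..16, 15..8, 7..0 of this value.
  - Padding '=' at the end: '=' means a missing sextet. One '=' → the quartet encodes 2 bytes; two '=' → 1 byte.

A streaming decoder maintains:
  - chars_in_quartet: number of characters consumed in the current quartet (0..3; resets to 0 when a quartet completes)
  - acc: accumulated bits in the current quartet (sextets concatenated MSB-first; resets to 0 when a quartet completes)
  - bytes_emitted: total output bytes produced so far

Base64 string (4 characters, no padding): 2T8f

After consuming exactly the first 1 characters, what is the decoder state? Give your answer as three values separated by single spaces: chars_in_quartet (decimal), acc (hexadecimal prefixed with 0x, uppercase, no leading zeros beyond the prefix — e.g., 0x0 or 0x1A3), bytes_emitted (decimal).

Answer: 1 0x36 0

Derivation:
After char 0 ('2'=54): chars_in_quartet=1 acc=0x36 bytes_emitted=0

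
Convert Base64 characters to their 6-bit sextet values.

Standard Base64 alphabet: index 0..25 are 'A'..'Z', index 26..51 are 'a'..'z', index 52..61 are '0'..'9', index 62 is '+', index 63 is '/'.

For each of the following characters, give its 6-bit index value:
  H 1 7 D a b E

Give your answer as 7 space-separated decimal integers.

'H': A..Z range, ord('H') − ord('A') = 7
'1': 0..9 range, 52 + ord('1') − ord('0') = 53
'7': 0..9 range, 52 + ord('7') − ord('0') = 59
'D': A..Z range, ord('D') − ord('A') = 3
'a': a..z range, 26 + ord('a') − ord('a') = 26
'b': a..z range, 26 + ord('b') − ord('a') = 27
'E': A..Z range, ord('E') − ord('A') = 4

Answer: 7 53 59 3 26 27 4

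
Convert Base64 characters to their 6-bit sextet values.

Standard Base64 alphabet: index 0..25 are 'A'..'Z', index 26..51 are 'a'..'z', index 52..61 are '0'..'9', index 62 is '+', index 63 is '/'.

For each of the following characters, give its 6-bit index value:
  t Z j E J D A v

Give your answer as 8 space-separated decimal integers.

Answer: 45 25 35 4 9 3 0 47

Derivation:
't': a..z range, 26 + ord('t') − ord('a') = 45
'Z': A..Z range, ord('Z') − ord('A') = 25
'j': a..z range, 26 + ord('j') − ord('a') = 35
'E': A..Z range, ord('E') − ord('A') = 4
'J': A..Z range, ord('J') − ord('A') = 9
'D': A..Z range, ord('D') − ord('A') = 3
'A': A..Z range, ord('A') − ord('A') = 0
'v': a..z range, 26 + ord('v') − ord('a') = 47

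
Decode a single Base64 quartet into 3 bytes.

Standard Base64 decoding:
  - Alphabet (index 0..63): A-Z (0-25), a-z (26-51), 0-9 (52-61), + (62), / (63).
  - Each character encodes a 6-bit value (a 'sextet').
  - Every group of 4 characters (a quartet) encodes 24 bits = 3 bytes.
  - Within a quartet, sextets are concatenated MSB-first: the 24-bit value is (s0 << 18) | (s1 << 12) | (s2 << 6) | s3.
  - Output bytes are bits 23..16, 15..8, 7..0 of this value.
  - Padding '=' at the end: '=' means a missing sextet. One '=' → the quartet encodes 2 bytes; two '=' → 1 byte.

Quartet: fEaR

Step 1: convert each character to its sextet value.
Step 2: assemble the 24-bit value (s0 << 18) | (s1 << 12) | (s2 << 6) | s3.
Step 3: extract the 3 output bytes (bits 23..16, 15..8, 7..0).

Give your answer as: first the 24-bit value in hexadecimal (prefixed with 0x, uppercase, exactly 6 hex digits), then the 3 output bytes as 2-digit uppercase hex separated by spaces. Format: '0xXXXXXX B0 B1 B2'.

Sextets: f=31, E=4, a=26, R=17
24-bit: (31<<18) | (4<<12) | (26<<6) | 17
      = 0x7C0000 | 0x004000 | 0x000680 | 0x000011
      = 0x7C4691
Bytes: (v>>16)&0xFF=7C, (v>>8)&0xFF=46, v&0xFF=91

Answer: 0x7C4691 7C 46 91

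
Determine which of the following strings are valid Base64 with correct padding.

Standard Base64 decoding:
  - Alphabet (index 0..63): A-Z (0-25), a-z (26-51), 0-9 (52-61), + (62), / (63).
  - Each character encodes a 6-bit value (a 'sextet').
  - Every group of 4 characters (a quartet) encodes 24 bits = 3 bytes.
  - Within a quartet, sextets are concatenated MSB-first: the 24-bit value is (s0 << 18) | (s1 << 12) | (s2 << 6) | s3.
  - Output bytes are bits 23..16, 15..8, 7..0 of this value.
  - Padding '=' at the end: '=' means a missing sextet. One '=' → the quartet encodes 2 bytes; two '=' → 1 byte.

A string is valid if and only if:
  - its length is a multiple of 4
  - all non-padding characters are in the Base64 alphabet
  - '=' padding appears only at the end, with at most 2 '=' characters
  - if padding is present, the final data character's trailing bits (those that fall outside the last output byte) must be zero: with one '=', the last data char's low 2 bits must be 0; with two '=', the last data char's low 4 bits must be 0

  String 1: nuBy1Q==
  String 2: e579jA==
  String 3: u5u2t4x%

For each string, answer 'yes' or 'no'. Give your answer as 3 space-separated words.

String 1: 'nuBy1Q==' → valid
String 2: 'e579jA==' → valid
String 3: 'u5u2t4x%' → invalid (bad char(s): ['%'])

Answer: yes yes no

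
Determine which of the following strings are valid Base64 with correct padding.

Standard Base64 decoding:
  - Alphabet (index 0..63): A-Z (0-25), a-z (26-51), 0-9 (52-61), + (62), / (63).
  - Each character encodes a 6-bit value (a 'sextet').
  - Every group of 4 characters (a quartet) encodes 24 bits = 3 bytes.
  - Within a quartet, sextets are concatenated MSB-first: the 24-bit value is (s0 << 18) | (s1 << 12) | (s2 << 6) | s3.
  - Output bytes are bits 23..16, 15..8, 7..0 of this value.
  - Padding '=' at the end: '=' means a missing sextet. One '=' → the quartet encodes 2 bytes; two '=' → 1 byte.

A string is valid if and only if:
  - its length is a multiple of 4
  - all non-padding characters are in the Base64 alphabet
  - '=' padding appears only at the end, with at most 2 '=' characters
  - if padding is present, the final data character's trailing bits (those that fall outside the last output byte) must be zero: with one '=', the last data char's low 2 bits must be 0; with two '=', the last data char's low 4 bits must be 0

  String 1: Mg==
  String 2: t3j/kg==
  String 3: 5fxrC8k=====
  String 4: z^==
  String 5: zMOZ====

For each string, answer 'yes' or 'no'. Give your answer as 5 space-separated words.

Answer: yes yes no no no

Derivation:
String 1: 'Mg==' → valid
String 2: 't3j/kg==' → valid
String 3: '5fxrC8k=====' → invalid (5 pad chars (max 2))
String 4: 'z^==' → invalid (bad char(s): ['^'])
String 5: 'zMOZ====' → invalid (4 pad chars (max 2))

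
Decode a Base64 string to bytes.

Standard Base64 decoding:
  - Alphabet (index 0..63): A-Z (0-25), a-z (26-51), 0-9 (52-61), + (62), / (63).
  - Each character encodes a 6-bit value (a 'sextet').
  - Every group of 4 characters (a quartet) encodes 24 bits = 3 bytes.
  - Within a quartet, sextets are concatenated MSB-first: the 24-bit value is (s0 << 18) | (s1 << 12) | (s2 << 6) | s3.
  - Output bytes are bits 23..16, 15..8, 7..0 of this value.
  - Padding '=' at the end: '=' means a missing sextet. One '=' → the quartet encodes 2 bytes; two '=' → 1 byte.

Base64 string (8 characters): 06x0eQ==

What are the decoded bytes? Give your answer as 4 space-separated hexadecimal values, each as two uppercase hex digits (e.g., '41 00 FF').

Answer: D3 AC 74 79

Derivation:
After char 0 ('0'=52): chars_in_quartet=1 acc=0x34 bytes_emitted=0
After char 1 ('6'=58): chars_in_quartet=2 acc=0xD3A bytes_emitted=0
After char 2 ('x'=49): chars_in_quartet=3 acc=0x34EB1 bytes_emitted=0
After char 3 ('0'=52): chars_in_quartet=4 acc=0xD3AC74 -> emit D3 AC 74, reset; bytes_emitted=3
After char 4 ('e'=30): chars_in_quartet=1 acc=0x1E bytes_emitted=3
After char 5 ('Q'=16): chars_in_quartet=2 acc=0x790 bytes_emitted=3
Padding '==': partial quartet acc=0x790 -> emit 79; bytes_emitted=4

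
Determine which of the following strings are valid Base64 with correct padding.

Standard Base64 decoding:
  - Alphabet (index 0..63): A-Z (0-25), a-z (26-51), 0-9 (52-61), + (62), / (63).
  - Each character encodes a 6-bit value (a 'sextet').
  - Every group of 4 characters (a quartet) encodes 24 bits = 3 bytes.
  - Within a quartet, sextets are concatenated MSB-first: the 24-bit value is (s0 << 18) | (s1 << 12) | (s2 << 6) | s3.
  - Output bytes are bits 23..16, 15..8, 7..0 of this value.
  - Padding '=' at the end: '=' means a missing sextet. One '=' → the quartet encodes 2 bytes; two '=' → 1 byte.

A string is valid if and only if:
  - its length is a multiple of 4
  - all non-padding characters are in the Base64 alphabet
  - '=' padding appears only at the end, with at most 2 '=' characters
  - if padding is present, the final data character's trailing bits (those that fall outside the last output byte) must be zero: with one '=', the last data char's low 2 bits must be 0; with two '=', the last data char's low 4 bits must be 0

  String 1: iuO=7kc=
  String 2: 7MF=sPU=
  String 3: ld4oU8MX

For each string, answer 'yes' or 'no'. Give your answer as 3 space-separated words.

String 1: 'iuO=7kc=' → invalid (bad char(s): ['=']; '=' in middle)
String 2: '7MF=sPU=' → invalid (bad char(s): ['=']; '=' in middle)
String 3: 'ld4oU8MX' → valid

Answer: no no yes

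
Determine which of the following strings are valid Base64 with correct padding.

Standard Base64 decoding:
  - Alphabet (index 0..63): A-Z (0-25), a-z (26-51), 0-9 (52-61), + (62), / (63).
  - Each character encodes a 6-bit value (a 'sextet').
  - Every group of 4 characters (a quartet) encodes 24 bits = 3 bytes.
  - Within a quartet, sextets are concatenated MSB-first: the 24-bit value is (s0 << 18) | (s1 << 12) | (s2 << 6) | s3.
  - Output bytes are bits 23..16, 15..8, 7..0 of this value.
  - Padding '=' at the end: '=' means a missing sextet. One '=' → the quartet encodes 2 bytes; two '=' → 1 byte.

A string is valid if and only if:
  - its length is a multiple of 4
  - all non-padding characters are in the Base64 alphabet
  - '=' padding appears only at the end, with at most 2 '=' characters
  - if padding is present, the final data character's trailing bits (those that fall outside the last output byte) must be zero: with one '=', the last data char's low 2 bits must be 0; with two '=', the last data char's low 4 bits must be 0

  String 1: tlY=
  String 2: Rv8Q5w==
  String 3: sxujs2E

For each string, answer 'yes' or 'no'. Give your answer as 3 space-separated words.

Answer: yes yes no

Derivation:
String 1: 'tlY=' → valid
String 2: 'Rv8Q5w==' → valid
String 3: 'sxujs2E' → invalid (len=7 not mult of 4)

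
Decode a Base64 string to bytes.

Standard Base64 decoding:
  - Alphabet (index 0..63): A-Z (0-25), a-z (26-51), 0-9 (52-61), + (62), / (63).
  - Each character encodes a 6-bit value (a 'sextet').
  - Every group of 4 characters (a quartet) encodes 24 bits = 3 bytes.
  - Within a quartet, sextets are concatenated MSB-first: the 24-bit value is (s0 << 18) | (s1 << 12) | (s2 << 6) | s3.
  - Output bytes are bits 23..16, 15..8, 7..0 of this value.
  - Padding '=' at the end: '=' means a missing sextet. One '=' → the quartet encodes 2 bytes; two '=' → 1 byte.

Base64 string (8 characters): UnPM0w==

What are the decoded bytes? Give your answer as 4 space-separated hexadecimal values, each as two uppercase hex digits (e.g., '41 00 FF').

After char 0 ('U'=20): chars_in_quartet=1 acc=0x14 bytes_emitted=0
After char 1 ('n'=39): chars_in_quartet=2 acc=0x527 bytes_emitted=0
After char 2 ('P'=15): chars_in_quartet=3 acc=0x149CF bytes_emitted=0
After char 3 ('M'=12): chars_in_quartet=4 acc=0x5273CC -> emit 52 73 CC, reset; bytes_emitted=3
After char 4 ('0'=52): chars_in_quartet=1 acc=0x34 bytes_emitted=3
After char 5 ('w'=48): chars_in_quartet=2 acc=0xD30 bytes_emitted=3
Padding '==': partial quartet acc=0xD30 -> emit D3; bytes_emitted=4

Answer: 52 73 CC D3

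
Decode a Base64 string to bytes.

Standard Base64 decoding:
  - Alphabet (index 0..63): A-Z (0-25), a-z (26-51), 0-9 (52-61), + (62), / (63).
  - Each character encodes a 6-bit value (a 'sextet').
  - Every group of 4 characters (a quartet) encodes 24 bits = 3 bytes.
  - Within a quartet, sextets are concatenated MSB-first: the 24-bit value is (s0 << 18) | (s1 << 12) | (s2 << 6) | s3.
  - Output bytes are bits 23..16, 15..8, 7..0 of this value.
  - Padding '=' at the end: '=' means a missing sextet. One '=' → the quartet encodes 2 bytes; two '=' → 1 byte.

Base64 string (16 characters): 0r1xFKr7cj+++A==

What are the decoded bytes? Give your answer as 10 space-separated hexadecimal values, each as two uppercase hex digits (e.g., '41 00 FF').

After char 0 ('0'=52): chars_in_quartet=1 acc=0x34 bytes_emitted=0
After char 1 ('r'=43): chars_in_quartet=2 acc=0xD2B bytes_emitted=0
After char 2 ('1'=53): chars_in_quartet=3 acc=0x34AF5 bytes_emitted=0
After char 3 ('x'=49): chars_in_quartet=4 acc=0xD2BD71 -> emit D2 BD 71, reset; bytes_emitted=3
After char 4 ('F'=5): chars_in_quartet=1 acc=0x5 bytes_emitted=3
After char 5 ('K'=10): chars_in_quartet=2 acc=0x14A bytes_emitted=3
After char 6 ('r'=43): chars_in_quartet=3 acc=0x52AB bytes_emitted=3
After char 7 ('7'=59): chars_in_quartet=4 acc=0x14AAFB -> emit 14 AA FB, reset; bytes_emitted=6
After char 8 ('c'=28): chars_in_quartet=1 acc=0x1C bytes_emitted=6
After char 9 ('j'=35): chars_in_quartet=2 acc=0x723 bytes_emitted=6
After char 10 ('+'=62): chars_in_quartet=3 acc=0x1C8FE bytes_emitted=6
After char 11 ('+'=62): chars_in_quartet=4 acc=0x723FBE -> emit 72 3F BE, reset; bytes_emitted=9
After char 12 ('+'=62): chars_in_quartet=1 acc=0x3E bytes_emitted=9
After char 13 ('A'=0): chars_in_quartet=2 acc=0xF80 bytes_emitted=9
Padding '==': partial quartet acc=0xF80 -> emit F8; bytes_emitted=10

Answer: D2 BD 71 14 AA FB 72 3F BE F8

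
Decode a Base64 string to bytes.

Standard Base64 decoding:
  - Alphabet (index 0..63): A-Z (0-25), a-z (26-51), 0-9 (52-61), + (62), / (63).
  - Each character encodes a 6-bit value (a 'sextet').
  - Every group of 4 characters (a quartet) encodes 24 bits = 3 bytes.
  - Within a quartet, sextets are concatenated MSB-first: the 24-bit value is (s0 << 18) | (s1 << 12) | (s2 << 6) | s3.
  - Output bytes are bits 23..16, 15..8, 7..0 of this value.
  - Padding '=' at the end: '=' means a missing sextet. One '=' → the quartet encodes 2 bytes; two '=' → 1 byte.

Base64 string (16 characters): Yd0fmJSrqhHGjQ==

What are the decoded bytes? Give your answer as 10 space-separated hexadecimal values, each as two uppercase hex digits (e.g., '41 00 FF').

Answer: 61 DD 1F 98 94 AB AA 11 C6 8D

Derivation:
After char 0 ('Y'=24): chars_in_quartet=1 acc=0x18 bytes_emitted=0
After char 1 ('d'=29): chars_in_quartet=2 acc=0x61D bytes_emitted=0
After char 2 ('0'=52): chars_in_quartet=3 acc=0x18774 bytes_emitted=0
After char 3 ('f'=31): chars_in_quartet=4 acc=0x61DD1F -> emit 61 DD 1F, reset; bytes_emitted=3
After char 4 ('m'=38): chars_in_quartet=1 acc=0x26 bytes_emitted=3
After char 5 ('J'=9): chars_in_quartet=2 acc=0x989 bytes_emitted=3
After char 6 ('S'=18): chars_in_quartet=3 acc=0x26252 bytes_emitted=3
After char 7 ('r'=43): chars_in_quartet=4 acc=0x9894AB -> emit 98 94 AB, reset; bytes_emitted=6
After char 8 ('q'=42): chars_in_quartet=1 acc=0x2A bytes_emitted=6
After char 9 ('h'=33): chars_in_quartet=2 acc=0xAA1 bytes_emitted=6
After char 10 ('H'=7): chars_in_quartet=3 acc=0x2A847 bytes_emitted=6
After char 11 ('G'=6): chars_in_quartet=4 acc=0xAA11C6 -> emit AA 11 C6, reset; bytes_emitted=9
After char 12 ('j'=35): chars_in_quartet=1 acc=0x23 bytes_emitted=9
After char 13 ('Q'=16): chars_in_quartet=2 acc=0x8D0 bytes_emitted=9
Padding '==': partial quartet acc=0x8D0 -> emit 8D; bytes_emitted=10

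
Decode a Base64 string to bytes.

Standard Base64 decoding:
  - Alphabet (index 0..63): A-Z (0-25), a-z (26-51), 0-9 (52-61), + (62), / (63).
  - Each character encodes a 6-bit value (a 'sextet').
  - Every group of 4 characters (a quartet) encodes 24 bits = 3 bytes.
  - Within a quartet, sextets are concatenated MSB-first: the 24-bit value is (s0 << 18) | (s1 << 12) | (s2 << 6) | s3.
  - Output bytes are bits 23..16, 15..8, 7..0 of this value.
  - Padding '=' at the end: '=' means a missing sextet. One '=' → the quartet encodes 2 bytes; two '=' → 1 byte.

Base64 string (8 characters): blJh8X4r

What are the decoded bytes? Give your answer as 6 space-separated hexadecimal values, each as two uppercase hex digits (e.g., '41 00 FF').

After char 0 ('b'=27): chars_in_quartet=1 acc=0x1B bytes_emitted=0
After char 1 ('l'=37): chars_in_quartet=2 acc=0x6E5 bytes_emitted=0
After char 2 ('J'=9): chars_in_quartet=3 acc=0x1B949 bytes_emitted=0
After char 3 ('h'=33): chars_in_quartet=4 acc=0x6E5261 -> emit 6E 52 61, reset; bytes_emitted=3
After char 4 ('8'=60): chars_in_quartet=1 acc=0x3C bytes_emitted=3
After char 5 ('X'=23): chars_in_quartet=2 acc=0xF17 bytes_emitted=3
After char 6 ('4'=56): chars_in_quartet=3 acc=0x3C5F8 bytes_emitted=3
After char 7 ('r'=43): chars_in_quartet=4 acc=0xF17E2B -> emit F1 7E 2B, reset; bytes_emitted=6

Answer: 6E 52 61 F1 7E 2B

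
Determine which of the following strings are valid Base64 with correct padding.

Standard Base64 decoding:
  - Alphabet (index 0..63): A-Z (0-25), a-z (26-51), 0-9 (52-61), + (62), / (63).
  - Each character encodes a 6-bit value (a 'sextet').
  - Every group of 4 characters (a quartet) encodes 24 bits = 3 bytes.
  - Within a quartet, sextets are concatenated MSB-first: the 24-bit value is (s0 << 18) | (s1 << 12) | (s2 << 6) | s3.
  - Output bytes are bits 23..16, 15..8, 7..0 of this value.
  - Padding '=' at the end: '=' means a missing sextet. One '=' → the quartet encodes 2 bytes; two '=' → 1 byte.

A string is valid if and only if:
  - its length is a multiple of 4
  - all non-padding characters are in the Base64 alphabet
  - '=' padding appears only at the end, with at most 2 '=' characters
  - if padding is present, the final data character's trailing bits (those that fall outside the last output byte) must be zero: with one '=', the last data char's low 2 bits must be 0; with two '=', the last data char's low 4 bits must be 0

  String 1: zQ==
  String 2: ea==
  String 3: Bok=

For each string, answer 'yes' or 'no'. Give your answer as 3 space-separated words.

Answer: yes no yes

Derivation:
String 1: 'zQ==' → valid
String 2: 'ea==' → invalid (bad trailing bits)
String 3: 'Bok=' → valid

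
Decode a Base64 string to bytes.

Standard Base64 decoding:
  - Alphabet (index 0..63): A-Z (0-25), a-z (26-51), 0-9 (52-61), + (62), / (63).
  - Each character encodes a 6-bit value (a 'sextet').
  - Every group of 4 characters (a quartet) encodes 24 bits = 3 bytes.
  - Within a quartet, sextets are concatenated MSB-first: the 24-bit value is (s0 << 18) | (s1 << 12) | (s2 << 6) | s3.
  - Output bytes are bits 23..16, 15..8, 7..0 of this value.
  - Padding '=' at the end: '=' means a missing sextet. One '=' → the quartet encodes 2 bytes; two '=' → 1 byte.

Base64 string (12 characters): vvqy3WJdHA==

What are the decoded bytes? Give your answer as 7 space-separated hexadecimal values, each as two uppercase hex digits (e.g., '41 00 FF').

Answer: BE FA B2 DD 62 5D 1C

Derivation:
After char 0 ('v'=47): chars_in_quartet=1 acc=0x2F bytes_emitted=0
After char 1 ('v'=47): chars_in_quartet=2 acc=0xBEF bytes_emitted=0
After char 2 ('q'=42): chars_in_quartet=3 acc=0x2FBEA bytes_emitted=0
After char 3 ('y'=50): chars_in_quartet=4 acc=0xBEFAB2 -> emit BE FA B2, reset; bytes_emitted=3
After char 4 ('3'=55): chars_in_quartet=1 acc=0x37 bytes_emitted=3
After char 5 ('W'=22): chars_in_quartet=2 acc=0xDD6 bytes_emitted=3
After char 6 ('J'=9): chars_in_quartet=3 acc=0x37589 bytes_emitted=3
After char 7 ('d'=29): chars_in_quartet=4 acc=0xDD625D -> emit DD 62 5D, reset; bytes_emitted=6
After char 8 ('H'=7): chars_in_quartet=1 acc=0x7 bytes_emitted=6
After char 9 ('A'=0): chars_in_quartet=2 acc=0x1C0 bytes_emitted=6
Padding '==': partial quartet acc=0x1C0 -> emit 1C; bytes_emitted=7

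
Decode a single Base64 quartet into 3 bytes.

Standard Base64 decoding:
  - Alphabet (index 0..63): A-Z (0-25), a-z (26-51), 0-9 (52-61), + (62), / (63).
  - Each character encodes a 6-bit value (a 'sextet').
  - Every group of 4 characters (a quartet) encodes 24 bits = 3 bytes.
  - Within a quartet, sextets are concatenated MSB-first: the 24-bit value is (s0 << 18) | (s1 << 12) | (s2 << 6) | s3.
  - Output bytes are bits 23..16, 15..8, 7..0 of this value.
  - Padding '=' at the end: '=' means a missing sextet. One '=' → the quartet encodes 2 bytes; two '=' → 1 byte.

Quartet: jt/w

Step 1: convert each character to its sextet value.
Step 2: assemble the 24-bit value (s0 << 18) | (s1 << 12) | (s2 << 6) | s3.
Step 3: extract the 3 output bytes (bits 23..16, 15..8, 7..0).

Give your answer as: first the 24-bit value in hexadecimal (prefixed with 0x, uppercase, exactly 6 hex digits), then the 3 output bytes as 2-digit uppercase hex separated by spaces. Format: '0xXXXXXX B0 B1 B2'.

Sextets: j=35, t=45, /=63, w=48
24-bit: (35<<18) | (45<<12) | (63<<6) | 48
      = 0x8C0000 | 0x02D000 | 0x000FC0 | 0x000030
      = 0x8EDFF0
Bytes: (v>>16)&0xFF=8E, (v>>8)&0xFF=DF, v&0xFF=F0

Answer: 0x8EDFF0 8E DF F0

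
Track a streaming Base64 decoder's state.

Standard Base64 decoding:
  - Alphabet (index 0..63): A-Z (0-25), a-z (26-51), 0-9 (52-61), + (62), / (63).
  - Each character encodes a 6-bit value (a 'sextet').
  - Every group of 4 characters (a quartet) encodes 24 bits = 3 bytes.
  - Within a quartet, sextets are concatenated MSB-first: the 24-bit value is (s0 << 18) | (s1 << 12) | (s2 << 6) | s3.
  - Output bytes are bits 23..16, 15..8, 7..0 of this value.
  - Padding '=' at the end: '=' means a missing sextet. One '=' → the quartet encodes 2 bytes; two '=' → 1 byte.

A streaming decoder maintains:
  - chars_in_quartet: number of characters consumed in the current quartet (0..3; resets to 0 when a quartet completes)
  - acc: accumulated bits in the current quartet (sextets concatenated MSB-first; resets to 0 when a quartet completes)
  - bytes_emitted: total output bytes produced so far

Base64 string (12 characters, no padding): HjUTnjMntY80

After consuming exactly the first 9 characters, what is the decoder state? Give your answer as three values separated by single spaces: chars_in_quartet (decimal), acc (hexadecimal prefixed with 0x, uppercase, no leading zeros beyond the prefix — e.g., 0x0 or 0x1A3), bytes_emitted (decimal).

Answer: 1 0x2D 6

Derivation:
After char 0 ('H'=7): chars_in_quartet=1 acc=0x7 bytes_emitted=0
After char 1 ('j'=35): chars_in_quartet=2 acc=0x1E3 bytes_emitted=0
After char 2 ('U'=20): chars_in_quartet=3 acc=0x78D4 bytes_emitted=0
After char 3 ('T'=19): chars_in_quartet=4 acc=0x1E3513 -> emit 1E 35 13, reset; bytes_emitted=3
After char 4 ('n'=39): chars_in_quartet=1 acc=0x27 bytes_emitted=3
After char 5 ('j'=35): chars_in_quartet=2 acc=0x9E3 bytes_emitted=3
After char 6 ('M'=12): chars_in_quartet=3 acc=0x278CC bytes_emitted=3
After char 7 ('n'=39): chars_in_quartet=4 acc=0x9E3327 -> emit 9E 33 27, reset; bytes_emitted=6
After char 8 ('t'=45): chars_in_quartet=1 acc=0x2D bytes_emitted=6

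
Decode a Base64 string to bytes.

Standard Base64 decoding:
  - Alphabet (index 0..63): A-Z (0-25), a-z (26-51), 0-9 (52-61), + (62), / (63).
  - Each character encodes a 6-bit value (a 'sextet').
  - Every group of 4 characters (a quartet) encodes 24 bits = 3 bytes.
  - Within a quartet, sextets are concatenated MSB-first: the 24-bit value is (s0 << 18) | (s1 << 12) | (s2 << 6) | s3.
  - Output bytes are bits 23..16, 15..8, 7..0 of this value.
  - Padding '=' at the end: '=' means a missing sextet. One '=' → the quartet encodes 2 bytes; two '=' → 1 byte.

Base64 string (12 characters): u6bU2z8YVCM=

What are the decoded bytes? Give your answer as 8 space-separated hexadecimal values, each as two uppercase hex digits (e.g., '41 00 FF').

Answer: BB A6 D4 DB 3F 18 54 23

Derivation:
After char 0 ('u'=46): chars_in_quartet=1 acc=0x2E bytes_emitted=0
After char 1 ('6'=58): chars_in_quartet=2 acc=0xBBA bytes_emitted=0
After char 2 ('b'=27): chars_in_quartet=3 acc=0x2EE9B bytes_emitted=0
After char 3 ('U'=20): chars_in_quartet=4 acc=0xBBA6D4 -> emit BB A6 D4, reset; bytes_emitted=3
After char 4 ('2'=54): chars_in_quartet=1 acc=0x36 bytes_emitted=3
After char 5 ('z'=51): chars_in_quartet=2 acc=0xDB3 bytes_emitted=3
After char 6 ('8'=60): chars_in_quartet=3 acc=0x36CFC bytes_emitted=3
After char 7 ('Y'=24): chars_in_quartet=4 acc=0xDB3F18 -> emit DB 3F 18, reset; bytes_emitted=6
After char 8 ('V'=21): chars_in_quartet=1 acc=0x15 bytes_emitted=6
After char 9 ('C'=2): chars_in_quartet=2 acc=0x542 bytes_emitted=6
After char 10 ('M'=12): chars_in_quartet=3 acc=0x1508C bytes_emitted=6
Padding '=': partial quartet acc=0x1508C -> emit 54 23; bytes_emitted=8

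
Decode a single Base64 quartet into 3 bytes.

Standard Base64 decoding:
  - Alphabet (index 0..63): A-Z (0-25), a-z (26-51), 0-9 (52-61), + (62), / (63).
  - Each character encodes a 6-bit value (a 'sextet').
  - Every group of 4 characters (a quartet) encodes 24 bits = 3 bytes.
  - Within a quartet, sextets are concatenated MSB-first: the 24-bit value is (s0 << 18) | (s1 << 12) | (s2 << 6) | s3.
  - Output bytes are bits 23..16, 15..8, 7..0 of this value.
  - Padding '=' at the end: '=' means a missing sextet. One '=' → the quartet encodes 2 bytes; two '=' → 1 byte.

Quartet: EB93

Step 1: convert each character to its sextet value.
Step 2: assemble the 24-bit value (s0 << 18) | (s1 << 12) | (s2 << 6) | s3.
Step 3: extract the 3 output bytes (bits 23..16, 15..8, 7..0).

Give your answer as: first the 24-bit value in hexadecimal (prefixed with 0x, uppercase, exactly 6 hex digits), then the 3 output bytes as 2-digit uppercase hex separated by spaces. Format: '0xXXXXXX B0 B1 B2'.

Sextets: E=4, B=1, 9=61, 3=55
24-bit: (4<<18) | (1<<12) | (61<<6) | 55
      = 0x100000 | 0x001000 | 0x000F40 | 0x000037
      = 0x101F77
Bytes: (v>>16)&0xFF=10, (v>>8)&0xFF=1F, v&0xFF=77

Answer: 0x101F77 10 1F 77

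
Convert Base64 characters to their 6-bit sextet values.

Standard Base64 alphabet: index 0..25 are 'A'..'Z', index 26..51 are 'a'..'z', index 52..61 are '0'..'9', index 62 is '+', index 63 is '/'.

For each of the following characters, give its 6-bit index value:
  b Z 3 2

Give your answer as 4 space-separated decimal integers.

Answer: 27 25 55 54

Derivation:
'b': a..z range, 26 + ord('b') − ord('a') = 27
'Z': A..Z range, ord('Z') − ord('A') = 25
'3': 0..9 range, 52 + ord('3') − ord('0') = 55
'2': 0..9 range, 52 + ord('2') − ord('0') = 54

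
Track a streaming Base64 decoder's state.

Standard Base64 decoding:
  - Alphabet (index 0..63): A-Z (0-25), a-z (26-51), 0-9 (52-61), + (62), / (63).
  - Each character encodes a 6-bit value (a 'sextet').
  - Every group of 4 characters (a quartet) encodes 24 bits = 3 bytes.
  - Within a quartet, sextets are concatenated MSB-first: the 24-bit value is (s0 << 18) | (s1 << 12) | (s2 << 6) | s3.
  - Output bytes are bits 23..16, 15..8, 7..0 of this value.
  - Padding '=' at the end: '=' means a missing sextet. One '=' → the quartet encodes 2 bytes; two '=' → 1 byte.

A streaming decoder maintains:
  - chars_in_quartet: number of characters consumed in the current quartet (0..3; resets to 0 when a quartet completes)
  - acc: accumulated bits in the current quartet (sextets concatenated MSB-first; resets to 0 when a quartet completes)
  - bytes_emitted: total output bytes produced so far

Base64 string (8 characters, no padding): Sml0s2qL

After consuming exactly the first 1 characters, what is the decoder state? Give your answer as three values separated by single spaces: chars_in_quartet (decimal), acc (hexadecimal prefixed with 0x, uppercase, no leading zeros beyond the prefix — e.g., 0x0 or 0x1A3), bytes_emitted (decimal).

After char 0 ('S'=18): chars_in_quartet=1 acc=0x12 bytes_emitted=0

Answer: 1 0x12 0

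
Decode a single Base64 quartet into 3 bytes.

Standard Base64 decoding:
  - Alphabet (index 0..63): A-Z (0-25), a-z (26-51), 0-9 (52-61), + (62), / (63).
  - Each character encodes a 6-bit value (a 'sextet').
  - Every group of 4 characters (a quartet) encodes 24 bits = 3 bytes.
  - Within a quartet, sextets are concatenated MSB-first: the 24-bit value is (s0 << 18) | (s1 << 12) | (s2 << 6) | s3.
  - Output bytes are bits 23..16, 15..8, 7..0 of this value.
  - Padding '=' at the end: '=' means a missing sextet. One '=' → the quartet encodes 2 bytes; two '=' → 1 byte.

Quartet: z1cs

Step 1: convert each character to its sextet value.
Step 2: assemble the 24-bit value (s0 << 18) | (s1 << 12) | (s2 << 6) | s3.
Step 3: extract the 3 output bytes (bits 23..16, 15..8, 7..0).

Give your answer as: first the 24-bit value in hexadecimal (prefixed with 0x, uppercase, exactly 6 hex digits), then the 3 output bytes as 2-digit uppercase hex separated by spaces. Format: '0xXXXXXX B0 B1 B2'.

Answer: 0xCF572C CF 57 2C

Derivation:
Sextets: z=51, 1=53, c=28, s=44
24-bit: (51<<18) | (53<<12) | (28<<6) | 44
      = 0xCC0000 | 0x035000 | 0x000700 | 0x00002C
      = 0xCF572C
Bytes: (v>>16)&0xFF=CF, (v>>8)&0xFF=57, v&0xFF=2C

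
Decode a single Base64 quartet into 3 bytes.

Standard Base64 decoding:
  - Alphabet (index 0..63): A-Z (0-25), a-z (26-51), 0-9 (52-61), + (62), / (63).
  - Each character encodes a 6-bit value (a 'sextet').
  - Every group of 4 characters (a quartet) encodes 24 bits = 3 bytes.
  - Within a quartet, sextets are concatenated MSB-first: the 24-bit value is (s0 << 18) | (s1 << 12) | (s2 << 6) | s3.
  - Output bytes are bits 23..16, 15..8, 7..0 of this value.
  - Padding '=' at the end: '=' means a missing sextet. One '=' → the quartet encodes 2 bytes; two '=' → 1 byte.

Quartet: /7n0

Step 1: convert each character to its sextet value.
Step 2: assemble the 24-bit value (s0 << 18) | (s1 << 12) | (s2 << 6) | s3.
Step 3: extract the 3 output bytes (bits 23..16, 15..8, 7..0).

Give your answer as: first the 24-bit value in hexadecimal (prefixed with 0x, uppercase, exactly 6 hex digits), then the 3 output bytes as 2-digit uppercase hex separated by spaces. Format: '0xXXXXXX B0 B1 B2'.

Sextets: /=63, 7=59, n=39, 0=52
24-bit: (63<<18) | (59<<12) | (39<<6) | 52
      = 0xFC0000 | 0x03B000 | 0x0009C0 | 0x000034
      = 0xFFB9F4
Bytes: (v>>16)&0xFF=FF, (v>>8)&0xFF=B9, v&0xFF=F4

Answer: 0xFFB9F4 FF B9 F4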